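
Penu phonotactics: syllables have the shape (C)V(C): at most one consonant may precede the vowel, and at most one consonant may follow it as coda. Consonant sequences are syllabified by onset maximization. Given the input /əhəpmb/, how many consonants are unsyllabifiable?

2

Syllabifying with onset maximization leaves /m/, /b/ stranded (at most one coda consonant is licensed; onsets are limited to one consonant).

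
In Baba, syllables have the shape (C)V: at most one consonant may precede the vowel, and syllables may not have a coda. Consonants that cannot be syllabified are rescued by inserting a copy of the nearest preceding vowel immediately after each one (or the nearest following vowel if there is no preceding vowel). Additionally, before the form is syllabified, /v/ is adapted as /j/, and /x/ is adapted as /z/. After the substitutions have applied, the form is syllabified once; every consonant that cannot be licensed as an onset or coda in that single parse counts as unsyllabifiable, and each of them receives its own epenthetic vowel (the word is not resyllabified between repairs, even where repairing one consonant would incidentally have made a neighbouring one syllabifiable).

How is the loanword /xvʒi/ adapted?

zijiʒi

Substitution: /x/ → /z/, /v/ → /j/, giving /zjʒi/.
The consonants /z/, /j/ cannot be parsed into a legal (C)V syllable (no codas are permitted; onsets are limited to one consonant).
Inserting the epenthetic vowel yields /z/ → /zi/, /j/ → /ji/.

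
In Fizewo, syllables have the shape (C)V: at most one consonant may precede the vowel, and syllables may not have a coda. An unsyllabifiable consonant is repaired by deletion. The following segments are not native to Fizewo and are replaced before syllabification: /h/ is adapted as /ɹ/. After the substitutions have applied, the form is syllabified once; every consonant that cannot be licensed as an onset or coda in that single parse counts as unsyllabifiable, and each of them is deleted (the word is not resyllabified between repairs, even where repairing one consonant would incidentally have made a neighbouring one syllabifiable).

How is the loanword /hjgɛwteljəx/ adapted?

Substitution: /h/ → /ɹ/, giving /ɹjgɛwteljəx/.
Syllabifying with onset maximization leaves /ɹ/, /j/, /w/, /l/, /x/ stranded (no codas are permitted; onsets are limited to one consonant).
Each unlicensed consonant is deleted: /ɹ/, /j/, /w/, /l/, /x/.

gɛtejə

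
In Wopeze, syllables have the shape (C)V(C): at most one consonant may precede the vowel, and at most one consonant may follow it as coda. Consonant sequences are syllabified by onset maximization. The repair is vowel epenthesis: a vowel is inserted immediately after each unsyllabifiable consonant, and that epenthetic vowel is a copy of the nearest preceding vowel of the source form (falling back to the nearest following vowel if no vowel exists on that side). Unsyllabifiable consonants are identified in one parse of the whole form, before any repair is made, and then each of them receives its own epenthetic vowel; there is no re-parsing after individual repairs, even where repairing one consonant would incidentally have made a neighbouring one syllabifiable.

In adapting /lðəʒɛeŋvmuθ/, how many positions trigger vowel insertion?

2

The unsyllabifiable consonants are /l/, /v/; each receives one epenthetic vowel.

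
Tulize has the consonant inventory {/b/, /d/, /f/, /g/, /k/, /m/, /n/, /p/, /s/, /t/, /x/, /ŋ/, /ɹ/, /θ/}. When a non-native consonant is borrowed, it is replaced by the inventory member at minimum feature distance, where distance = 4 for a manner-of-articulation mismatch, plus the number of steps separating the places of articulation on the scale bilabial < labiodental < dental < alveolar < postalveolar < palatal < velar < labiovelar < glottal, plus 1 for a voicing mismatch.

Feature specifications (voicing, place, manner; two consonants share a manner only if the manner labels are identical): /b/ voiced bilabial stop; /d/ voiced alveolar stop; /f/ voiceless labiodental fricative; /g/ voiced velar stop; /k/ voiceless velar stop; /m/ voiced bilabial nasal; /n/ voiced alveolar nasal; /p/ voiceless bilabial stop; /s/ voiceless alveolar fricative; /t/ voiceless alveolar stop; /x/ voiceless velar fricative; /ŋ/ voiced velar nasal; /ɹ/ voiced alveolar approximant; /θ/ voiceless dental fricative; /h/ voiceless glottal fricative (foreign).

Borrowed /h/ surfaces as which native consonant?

/x/ is closest: same manner (fricative), place distance 2 (glottal→velar), same voicing; total 2. Next closest is /s/ at distance 5.

x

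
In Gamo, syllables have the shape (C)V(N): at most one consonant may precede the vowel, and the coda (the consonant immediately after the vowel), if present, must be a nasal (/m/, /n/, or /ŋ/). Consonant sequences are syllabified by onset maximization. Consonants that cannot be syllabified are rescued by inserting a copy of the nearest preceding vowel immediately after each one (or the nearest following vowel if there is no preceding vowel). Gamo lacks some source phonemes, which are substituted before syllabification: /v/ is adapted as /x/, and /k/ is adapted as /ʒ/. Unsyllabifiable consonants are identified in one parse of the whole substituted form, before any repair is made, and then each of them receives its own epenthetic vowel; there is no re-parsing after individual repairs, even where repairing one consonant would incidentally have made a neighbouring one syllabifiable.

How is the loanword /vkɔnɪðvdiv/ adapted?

Substitution: /v/ → /x/, /k/ → /ʒ/, giving /xʒɔnɪðxdix/.
Under (C)V(N), the unsyllabifiable consonants are /x/, /ð/, /x/, /x/ (only a nasal (/m/, /n/, or /ŋ/) is licensed in coda position; onsets are limited to one consonant).
Each unlicensed consonant becomes the onset of a new syllable: /x/ → /xɔ/, /ð/ → /ðɪ/, /x/ → /xɪ/, /x/ → /xi/.

xɔʒɔnɪðɪxɪdixi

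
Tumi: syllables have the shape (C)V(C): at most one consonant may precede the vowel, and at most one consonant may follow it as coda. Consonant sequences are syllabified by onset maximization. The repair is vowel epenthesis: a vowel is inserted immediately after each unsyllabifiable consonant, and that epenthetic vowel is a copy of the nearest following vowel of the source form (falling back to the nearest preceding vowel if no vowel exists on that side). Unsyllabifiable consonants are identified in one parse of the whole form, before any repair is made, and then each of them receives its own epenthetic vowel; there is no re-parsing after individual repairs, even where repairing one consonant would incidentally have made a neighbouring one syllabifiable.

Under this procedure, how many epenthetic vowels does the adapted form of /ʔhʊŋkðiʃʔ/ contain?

The unsyllabifiable consonants are /ʔ/, /k/, /ʔ/; each receives one epenthetic vowel.

3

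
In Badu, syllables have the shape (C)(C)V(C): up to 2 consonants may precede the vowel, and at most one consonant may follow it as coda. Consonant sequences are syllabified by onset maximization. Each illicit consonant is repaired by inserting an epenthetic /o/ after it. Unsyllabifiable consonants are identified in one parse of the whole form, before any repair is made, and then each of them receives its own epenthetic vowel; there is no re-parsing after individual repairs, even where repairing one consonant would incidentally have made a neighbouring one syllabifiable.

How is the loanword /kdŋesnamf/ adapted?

Under (C)(C)V(C), the unsyllabifiable consonants are /k/, /f/ (at most one coda consonant is licensed; onsets may contain at most 2 consonants).
Inserting the epenthetic vowel yields /k/ → /ko/, /f/ → /fo/.

kodŋesnamfo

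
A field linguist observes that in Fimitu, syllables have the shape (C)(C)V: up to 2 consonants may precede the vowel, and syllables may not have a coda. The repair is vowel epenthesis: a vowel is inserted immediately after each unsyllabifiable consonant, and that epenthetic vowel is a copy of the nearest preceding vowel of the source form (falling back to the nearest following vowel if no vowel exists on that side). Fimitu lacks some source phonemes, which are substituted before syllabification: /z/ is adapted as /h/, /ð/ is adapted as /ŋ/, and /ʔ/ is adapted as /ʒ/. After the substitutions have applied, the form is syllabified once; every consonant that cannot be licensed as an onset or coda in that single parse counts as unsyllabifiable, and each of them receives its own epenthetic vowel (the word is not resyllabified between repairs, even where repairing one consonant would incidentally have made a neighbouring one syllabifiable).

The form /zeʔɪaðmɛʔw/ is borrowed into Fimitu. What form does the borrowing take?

Substitution: /z/ → /h/, /ʔ/ → /ʒ/, /ð/ → /ŋ/, giving /heʒɪaŋmɛʒw/.
The consonants /ʒ/, /w/ cannot be parsed into a legal (C)(C)V syllable (no codas are permitted; onsets may contain at most 2 consonants).
Each unlicensed consonant becomes the onset of a new syllable: /ʒ/ → /ʒɛ/, /w/ → /wɛ/.

heʒɪaŋmɛʒɛwɛ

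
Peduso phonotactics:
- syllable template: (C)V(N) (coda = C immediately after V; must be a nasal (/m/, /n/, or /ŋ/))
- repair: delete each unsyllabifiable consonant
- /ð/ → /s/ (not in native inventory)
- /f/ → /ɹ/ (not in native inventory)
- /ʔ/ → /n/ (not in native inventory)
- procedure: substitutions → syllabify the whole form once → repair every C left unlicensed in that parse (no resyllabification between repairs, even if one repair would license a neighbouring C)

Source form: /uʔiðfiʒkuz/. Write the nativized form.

uniɹiku

Substitution: /ʔ/ → /n/, /ð/ → /s/, /f/ → /ɹ/, giving /unisɹiʒkuz/.
Syllabifying with onset maximization leaves /s/, /ʒ/, /z/ stranded (only a nasal (/m/, /n/, or /ŋ/) is licensed in coda position; onsets are limited to one consonant).
Deleting the stranded consonants removes /s/, /ʒ/, /z/.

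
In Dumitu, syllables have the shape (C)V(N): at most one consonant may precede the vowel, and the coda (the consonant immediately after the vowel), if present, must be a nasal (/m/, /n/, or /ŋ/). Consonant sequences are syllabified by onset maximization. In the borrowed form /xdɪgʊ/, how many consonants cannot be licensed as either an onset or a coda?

1

Under (C)V(N), the unsyllabifiable consonants are /x/ (only a nasal (/m/, /n/, or /ŋ/) is licensed in coda position; onsets are limited to one consonant).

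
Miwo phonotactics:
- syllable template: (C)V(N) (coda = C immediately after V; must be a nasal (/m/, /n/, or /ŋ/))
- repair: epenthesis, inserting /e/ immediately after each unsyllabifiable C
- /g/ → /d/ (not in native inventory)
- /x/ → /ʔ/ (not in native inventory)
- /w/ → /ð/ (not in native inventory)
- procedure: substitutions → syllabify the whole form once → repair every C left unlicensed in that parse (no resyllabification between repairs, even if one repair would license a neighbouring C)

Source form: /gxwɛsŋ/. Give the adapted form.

Substitution: /g/ → /d/, /x/ → /ʔ/, /w/ → /ð/, giving /dʔðɛsŋ/.
Under (C)V(N), the unsyllabifiable consonants are /d/, /ʔ/, /s/, /ŋ/ (only a nasal (/m/, /n/, or /ŋ/) is licensed in coda position; onsets are limited to one consonant).
Inserting the epenthetic vowel yields /d/ → /de/, /ʔ/ → /ʔe/, /s/ → /se/, /ŋ/ → /ŋe/.

deʔeðɛseŋe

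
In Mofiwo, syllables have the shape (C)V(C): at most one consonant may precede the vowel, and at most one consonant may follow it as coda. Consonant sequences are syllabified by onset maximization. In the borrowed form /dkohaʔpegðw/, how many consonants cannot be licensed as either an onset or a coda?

Under (C)V(C), the unsyllabifiable consonants are /d/, /ð/, /w/ (at most one coda consonant is licensed; onsets are limited to one consonant).

3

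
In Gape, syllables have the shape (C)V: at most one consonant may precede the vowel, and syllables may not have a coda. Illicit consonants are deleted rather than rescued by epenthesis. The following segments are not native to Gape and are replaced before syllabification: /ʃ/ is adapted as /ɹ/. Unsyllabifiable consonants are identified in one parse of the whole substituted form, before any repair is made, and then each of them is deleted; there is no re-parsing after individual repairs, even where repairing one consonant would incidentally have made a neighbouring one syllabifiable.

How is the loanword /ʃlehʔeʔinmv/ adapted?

leʔeʔi

Substitution: /ʃ/ → /ɹ/, giving /ɹlehʔeʔinmv/.
Under (C)V, the unsyllabifiable consonants are /ɹ/, /h/, /n/, /m/, /v/ (no codas are permitted; onsets are limited to one consonant).
Deleting the stranded consonants removes /ɹ/, /h/, /n/, /m/, /v/.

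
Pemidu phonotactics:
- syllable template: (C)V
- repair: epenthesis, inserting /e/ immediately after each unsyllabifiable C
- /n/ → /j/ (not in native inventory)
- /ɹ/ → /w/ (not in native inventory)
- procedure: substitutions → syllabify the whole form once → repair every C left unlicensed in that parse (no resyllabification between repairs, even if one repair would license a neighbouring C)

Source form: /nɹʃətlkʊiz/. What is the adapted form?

Substitution: /n/ → /j/, /ɹ/ → /w/, giving /jwʃətlkʊiz/.
The consonants /j/, /w/, /t/, /l/, /z/ cannot be parsed into a legal (C)V syllable (no codas are permitted; onsets are limited to one consonant).
Each unlicensed consonant becomes the onset of a new syllable: /j/ → /je/, /w/ → /we/, /t/ → /te/, /l/ → /le/, /z/ → /ze/.

jeweʃətelekʊize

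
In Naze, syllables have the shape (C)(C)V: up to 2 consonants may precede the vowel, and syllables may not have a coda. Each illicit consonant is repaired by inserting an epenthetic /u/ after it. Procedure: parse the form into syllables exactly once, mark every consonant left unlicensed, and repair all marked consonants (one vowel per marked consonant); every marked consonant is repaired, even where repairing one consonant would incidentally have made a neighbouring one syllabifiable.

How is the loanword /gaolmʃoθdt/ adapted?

The consonants /l/, /θ/, /d/, /t/ cannot be parsed into a legal (C)(C)V syllable (no codas are permitted; onsets may contain at most 2 consonants).
Epenthesis after each stranded consonant: /l/ → /lu/, /θ/ → /θu/, /d/ → /du/, /t/ → /tu/.

gaolumʃoθudutu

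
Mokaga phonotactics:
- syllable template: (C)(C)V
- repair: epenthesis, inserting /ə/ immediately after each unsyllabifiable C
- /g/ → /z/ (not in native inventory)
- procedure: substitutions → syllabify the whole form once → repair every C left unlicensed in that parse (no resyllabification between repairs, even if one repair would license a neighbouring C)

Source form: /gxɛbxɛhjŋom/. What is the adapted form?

zxɛbxɛhəjŋomə

Substitution: /g/ → /z/, giving /zxɛbxɛhjŋom/.
Syllabifying with onset maximization leaves /h/, /m/ stranded (no codas are permitted; onsets may contain at most 2 consonants).
Inserting the epenthetic vowel yields /h/ → /hə/, /m/ → /mə/.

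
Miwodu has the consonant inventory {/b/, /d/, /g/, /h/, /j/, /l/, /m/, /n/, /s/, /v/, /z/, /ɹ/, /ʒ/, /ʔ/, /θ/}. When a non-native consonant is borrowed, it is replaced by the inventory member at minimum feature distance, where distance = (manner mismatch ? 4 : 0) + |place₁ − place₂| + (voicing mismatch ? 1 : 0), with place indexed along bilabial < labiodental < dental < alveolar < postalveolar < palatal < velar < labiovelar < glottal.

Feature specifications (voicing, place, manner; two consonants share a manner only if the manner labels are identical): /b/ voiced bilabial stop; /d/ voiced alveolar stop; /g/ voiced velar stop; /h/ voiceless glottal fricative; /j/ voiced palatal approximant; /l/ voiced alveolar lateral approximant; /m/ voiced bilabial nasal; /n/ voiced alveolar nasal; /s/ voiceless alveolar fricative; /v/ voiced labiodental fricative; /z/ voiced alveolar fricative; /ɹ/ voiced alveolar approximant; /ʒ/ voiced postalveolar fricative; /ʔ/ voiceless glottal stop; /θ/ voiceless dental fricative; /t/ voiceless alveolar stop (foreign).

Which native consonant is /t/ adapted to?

/d/ is closest: same manner (stop), place distance 0 (alveolar→alveolar), voicing differs (+1); total 1. Next closest is /b/ at distance 4.

d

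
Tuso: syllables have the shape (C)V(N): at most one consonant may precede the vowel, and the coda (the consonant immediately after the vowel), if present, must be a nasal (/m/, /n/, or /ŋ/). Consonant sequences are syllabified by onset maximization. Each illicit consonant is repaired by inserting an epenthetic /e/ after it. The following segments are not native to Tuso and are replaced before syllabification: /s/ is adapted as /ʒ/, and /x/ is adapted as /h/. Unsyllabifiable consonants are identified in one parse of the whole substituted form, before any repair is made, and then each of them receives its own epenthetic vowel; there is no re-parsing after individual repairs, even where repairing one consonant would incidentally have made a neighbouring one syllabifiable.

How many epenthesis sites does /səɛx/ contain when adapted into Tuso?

1

After substitution the input is /ʒəɛh/.
The unsyllabifiable consonants are /h/; each receives one epenthetic vowel.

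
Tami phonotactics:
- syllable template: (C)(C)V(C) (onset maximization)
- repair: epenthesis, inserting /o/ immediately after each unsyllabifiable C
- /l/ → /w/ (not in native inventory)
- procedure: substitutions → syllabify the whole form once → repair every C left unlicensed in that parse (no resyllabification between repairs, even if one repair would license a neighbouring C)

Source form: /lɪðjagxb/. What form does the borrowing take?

wɪðjagxobo

Substitution: /l/ → /w/, giving /wɪðjagxb/.
The consonants /x/, /b/ cannot be parsed into a legal (C)(C)V(C) syllable (at most one coda consonant is licensed; onsets may contain at most 2 consonants).
Epenthesis after each stranded consonant: /x/ → /xo/, /b/ → /bo/.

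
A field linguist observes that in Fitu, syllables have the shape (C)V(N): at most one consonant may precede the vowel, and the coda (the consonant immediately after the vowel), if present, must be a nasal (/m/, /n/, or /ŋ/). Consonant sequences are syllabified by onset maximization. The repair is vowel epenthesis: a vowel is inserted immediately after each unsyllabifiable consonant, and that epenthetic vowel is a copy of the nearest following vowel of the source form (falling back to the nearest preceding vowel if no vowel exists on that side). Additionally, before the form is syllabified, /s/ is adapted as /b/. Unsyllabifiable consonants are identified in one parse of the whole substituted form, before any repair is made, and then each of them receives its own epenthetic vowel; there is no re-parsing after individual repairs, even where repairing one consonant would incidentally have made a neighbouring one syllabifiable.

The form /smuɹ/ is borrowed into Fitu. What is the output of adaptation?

Substitution: /s/ → /b/, giving /bmuɹ/.
The consonants /b/, /ɹ/ cannot be parsed into a legal (C)V(N) syllable (only a nasal (/m/, /n/, or /ŋ/) is licensed in coda position; onsets are limited to one consonant).
Epenthesis after each stranded consonant: /b/ → /bu/, /ɹ/ → /ɹu/.

bumuɹu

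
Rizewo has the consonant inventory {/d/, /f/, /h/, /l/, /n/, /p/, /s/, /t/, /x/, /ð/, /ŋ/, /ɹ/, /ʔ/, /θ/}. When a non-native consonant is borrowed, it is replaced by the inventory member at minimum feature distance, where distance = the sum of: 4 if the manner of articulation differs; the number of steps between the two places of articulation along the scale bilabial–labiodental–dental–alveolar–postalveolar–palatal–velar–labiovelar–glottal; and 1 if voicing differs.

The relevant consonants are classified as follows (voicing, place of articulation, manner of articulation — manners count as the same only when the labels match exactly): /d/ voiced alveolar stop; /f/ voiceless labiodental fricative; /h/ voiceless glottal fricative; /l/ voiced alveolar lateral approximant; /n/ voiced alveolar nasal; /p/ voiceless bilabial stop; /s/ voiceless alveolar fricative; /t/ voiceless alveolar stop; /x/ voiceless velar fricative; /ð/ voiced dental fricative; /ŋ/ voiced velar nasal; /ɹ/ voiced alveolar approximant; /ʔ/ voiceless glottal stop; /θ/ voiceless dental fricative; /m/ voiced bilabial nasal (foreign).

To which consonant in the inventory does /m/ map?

/n/ is closest: same manner (nasal), place distance 3 (bilabial→alveolar), same voicing; total 3. Next closest is /p/ at distance 5.

n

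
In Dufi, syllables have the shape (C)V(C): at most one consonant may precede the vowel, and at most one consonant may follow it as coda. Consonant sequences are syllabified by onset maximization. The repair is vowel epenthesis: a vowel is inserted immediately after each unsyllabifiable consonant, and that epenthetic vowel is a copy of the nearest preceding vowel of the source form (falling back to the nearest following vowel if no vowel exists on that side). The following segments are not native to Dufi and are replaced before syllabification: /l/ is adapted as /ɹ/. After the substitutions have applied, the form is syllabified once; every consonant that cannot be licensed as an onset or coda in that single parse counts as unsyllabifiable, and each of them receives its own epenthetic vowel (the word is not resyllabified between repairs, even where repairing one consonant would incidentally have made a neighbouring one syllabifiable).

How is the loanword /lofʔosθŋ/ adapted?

ɹofʔosθoŋo

Substitution: /l/ → /ɹ/, giving /ɹofʔosθŋ/.
Syllabifying with onset maximization leaves /θ/, /ŋ/ stranded (at most one coda consonant is licensed; onsets are limited to one consonant).
Epenthesis after each stranded consonant: /θ/ → /θo/, /ŋ/ → /ŋo/.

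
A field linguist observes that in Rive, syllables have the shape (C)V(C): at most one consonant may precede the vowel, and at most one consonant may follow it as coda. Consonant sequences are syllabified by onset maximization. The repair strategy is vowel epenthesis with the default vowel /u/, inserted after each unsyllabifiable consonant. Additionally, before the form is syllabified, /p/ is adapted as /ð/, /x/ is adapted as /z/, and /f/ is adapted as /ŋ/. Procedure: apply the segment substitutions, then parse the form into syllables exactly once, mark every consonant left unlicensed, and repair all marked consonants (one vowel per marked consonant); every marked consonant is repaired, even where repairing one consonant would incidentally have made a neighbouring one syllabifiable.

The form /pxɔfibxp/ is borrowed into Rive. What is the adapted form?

ðuzɔŋibzuðu

Substitution: /p/ → /ð/, /x/ → /z/, /f/ → /ŋ/, giving /ðzɔŋibzð/.
Syllabifying with onset maximization leaves /ð/, /z/, /ð/ stranded (at most one coda consonant is licensed; onsets are limited to one consonant).
Each unlicensed consonant becomes the onset of a new syllable: /ð/ → /ðu/, /z/ → /zu/, /ð/ → /ðu/.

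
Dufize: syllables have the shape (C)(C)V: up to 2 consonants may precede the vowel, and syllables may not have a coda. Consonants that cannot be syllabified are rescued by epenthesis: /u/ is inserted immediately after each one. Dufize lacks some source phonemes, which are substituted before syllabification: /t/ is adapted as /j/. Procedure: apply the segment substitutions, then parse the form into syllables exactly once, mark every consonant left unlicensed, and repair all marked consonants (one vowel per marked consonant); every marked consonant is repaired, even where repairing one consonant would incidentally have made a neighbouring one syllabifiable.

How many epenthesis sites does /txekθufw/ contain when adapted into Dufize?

After substitution the input is /jxekθufw/.
The unsyllabifiable consonants are /f/, /w/; each receives one epenthetic vowel.

2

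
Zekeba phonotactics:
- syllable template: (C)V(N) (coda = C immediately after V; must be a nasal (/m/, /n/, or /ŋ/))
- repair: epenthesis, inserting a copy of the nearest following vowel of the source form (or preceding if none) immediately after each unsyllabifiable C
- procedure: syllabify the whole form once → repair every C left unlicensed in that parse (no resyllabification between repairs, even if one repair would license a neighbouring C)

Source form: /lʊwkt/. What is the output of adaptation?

lʊwʊkʊtʊ

Under (C)V(N), the unsyllabifiable consonants are /w/, /k/, /t/ (only a nasal (/m/, /n/, or /ŋ/) is licensed in coda position; onsets are limited to one consonant).
Each unlicensed consonant becomes the onset of a new syllable: /w/ → /wʊ/, /k/ → /kʊ/, /t/ → /tʊ/.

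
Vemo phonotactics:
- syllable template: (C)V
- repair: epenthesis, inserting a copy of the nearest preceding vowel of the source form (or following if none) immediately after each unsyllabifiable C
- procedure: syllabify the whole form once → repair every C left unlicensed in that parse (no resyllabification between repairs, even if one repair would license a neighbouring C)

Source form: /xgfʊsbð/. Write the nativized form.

xʊgʊfʊsʊbʊðʊ

The consonants /x/, /g/, /s/, /b/, /ð/ cannot be parsed into a legal (C)V syllable (no codas are permitted; onsets are limited to one consonant).
Inserting the epenthetic vowel yields /x/ → /xʊ/, /g/ → /gʊ/, /s/ → /sʊ/, /b/ → /bʊ/, /ð/ → /ðʊ/.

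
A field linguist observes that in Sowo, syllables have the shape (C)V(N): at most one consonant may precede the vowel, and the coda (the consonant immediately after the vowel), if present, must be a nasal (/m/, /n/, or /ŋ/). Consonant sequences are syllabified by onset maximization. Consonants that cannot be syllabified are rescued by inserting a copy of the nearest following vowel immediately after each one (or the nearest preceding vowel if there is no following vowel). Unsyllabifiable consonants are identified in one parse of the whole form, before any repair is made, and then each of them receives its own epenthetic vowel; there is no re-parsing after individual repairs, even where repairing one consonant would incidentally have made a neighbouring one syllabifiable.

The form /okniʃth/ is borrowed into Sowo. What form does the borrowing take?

Syllabifying with onset maximization leaves /k/, /ʃ/, /t/, /h/ stranded (only a nasal (/m/, /n/, or /ŋ/) is licensed in coda position; onsets are limited to one consonant).
Epenthesis after each stranded consonant: /k/ → /ki/, /ʃ/ → /ʃi/, /t/ → /ti/, /h/ → /hi/.

okiniʃitihi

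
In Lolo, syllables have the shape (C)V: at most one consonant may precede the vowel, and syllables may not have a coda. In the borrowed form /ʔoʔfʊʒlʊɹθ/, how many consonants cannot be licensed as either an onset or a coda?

Syllabifying with onset maximization leaves /ʔ/, /ʒ/, /ɹ/, /θ/ stranded (no codas are permitted; onsets are limited to one consonant).

4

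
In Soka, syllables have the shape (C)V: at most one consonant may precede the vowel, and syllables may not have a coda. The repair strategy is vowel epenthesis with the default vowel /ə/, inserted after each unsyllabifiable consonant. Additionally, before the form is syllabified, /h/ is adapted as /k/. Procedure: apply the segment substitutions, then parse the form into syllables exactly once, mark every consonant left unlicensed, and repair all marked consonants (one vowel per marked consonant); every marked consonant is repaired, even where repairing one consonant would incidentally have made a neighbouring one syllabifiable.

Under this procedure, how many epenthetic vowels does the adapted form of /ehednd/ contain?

3

After substitution the input is /ekednd/.
The unsyllabifiable consonants are /d/, /n/, /d/; each receives one epenthetic vowel.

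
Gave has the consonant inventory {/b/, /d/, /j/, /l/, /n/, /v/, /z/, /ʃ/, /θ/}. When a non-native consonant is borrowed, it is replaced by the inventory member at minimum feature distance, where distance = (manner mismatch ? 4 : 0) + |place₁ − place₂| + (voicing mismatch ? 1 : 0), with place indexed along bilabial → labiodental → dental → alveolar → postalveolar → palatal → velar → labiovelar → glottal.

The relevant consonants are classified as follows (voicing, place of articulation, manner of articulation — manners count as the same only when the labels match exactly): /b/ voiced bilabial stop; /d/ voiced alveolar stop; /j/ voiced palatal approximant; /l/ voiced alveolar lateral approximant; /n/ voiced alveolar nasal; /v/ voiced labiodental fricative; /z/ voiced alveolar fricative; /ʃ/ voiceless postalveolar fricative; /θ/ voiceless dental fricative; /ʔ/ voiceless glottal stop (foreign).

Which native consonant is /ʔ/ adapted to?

/d/ is closest: same manner (stop), place distance 5 (glottal→alveolar), voicing differs (+1); total 6. Next closest is /j/ at distance 8.

d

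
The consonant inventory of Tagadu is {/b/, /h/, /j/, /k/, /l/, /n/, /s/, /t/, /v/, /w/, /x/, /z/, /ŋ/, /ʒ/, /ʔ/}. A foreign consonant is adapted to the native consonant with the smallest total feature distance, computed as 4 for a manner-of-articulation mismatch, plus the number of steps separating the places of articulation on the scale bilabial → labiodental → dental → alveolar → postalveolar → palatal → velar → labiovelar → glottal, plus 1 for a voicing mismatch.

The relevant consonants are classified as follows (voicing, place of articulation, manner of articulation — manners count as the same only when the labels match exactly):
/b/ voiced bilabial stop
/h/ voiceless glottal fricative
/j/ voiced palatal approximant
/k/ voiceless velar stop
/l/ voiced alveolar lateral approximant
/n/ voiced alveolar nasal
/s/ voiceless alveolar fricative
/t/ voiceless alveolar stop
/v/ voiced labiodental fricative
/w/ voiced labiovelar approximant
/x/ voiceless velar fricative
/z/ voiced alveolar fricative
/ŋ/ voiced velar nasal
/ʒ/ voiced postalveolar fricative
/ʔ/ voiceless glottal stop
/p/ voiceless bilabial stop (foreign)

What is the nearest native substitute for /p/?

/b/ is closest: same manner (stop), place distance 0 (bilabial→bilabial), voicing differs (+1); total 1. Next closest is /t/ at distance 3.

b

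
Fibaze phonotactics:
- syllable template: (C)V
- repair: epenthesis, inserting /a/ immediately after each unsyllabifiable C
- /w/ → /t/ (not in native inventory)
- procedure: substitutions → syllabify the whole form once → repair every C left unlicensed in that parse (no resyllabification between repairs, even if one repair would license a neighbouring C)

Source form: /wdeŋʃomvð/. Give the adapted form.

tadeŋaʃomavaða

Substitution: /w/ → /t/, giving /tdeŋʃomvð/.
Under (C)V, the unsyllabifiable consonants are /t/, /ŋ/, /m/, /v/, /ð/ (no codas are permitted; onsets are limited to one consonant).
Inserting the epenthetic vowel yields /t/ → /ta/, /ŋ/ → /ŋa/, /m/ → /ma/, /v/ → /va/, /ð/ → /ða/.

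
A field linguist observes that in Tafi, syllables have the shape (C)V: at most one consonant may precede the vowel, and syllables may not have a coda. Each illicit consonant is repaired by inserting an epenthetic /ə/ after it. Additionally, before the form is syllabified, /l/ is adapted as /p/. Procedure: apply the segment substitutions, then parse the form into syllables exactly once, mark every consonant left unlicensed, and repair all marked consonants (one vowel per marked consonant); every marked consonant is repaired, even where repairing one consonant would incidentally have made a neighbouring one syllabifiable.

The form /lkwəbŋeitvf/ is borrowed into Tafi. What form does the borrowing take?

pəkəwəbəŋeitəvəfə

Substitution: /l/ → /p/, giving /pkwəbŋeitvf/.
The consonants /p/, /k/, /b/, /t/, /v/, /f/ cannot be parsed into a legal (C)V syllable (no codas are permitted; onsets are limited to one consonant).
Inserting the epenthetic vowel yields /p/ → /pə/, /k/ → /kə/, /b/ → /bə/, /t/ → /tə/, /v/ → /və/, /f/ → /fə/.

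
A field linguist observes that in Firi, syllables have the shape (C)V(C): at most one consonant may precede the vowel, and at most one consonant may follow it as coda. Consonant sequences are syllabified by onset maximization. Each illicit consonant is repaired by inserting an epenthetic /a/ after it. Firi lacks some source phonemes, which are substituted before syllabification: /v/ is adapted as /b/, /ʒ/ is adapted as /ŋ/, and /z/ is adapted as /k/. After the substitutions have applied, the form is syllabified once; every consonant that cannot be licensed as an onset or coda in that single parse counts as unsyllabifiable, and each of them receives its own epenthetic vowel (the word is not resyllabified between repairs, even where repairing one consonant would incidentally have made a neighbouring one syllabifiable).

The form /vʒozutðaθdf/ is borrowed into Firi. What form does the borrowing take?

baŋokutðaθdafa

Substitution: /v/ → /b/, /ʒ/ → /ŋ/, /z/ → /k/, giving /bŋokutðaθdf/.
Under (C)V(C), the unsyllabifiable consonants are /b/, /d/, /f/ (at most one coda consonant is licensed; onsets are limited to one consonant).
Each unlicensed consonant becomes the onset of a new syllable: /b/ → /ba/, /d/ → /da/, /f/ → /fa/.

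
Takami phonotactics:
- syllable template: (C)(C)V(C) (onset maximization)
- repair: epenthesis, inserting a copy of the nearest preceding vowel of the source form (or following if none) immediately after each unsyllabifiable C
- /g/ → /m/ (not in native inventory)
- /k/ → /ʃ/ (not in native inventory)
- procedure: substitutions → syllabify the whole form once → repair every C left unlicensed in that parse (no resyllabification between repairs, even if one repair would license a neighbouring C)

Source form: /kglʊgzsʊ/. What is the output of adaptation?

ʃʊmlʊmzsʊ

Substitution: /k/ → /ʃ/, /g/ → /m/, giving /ʃmlʊmzsʊ/.
Under (C)(C)V(C), the unsyllabifiable consonants are /ʃ/ (at most one coda consonant is licensed; onsets may contain at most 2 consonants).
Epenthesis after each stranded consonant: /ʃ/ → /ʃʊ/.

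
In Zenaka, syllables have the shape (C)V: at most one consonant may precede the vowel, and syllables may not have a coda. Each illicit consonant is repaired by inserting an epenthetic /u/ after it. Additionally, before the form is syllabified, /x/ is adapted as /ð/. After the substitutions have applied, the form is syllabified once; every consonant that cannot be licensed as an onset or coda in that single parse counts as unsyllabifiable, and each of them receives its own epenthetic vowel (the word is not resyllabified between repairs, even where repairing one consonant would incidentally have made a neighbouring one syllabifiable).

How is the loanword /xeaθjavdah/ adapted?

Substitution: /x/ → /ð/, giving /ðeaθjavdah/.
The consonants /θ/, /v/, /h/ cannot be parsed into a legal (C)V syllable (no codas are permitted; onsets are limited to one consonant).
Each unlicensed consonant becomes the onset of a new syllable: /θ/ → /θu/, /v/ → /vu/, /h/ → /hu/.

ðeaθujavudahu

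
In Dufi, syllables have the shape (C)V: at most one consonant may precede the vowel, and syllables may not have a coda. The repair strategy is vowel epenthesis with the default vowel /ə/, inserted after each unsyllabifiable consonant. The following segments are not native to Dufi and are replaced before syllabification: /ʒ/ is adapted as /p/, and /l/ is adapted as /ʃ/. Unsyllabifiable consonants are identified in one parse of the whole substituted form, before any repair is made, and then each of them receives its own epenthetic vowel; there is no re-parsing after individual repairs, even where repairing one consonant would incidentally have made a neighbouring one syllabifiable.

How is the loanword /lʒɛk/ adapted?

Substitution: /l/ → /ʃ/, /ʒ/ → /p/, giving /ʃpɛk/.
Under (C)V, the unsyllabifiable consonants are /ʃ/, /k/ (no codas are permitted; onsets are limited to one consonant).
Each unlicensed consonant becomes the onset of a new syllable: /ʃ/ → /ʃə/, /k/ → /kə/.

ʃəpɛkə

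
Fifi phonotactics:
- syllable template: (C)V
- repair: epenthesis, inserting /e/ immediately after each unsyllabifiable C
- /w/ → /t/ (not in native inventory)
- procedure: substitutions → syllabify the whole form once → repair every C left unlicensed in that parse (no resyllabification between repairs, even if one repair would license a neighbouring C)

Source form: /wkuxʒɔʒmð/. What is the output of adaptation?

Substitution: /w/ → /t/, giving /tkuxʒɔʒmð/.
The consonants /t/, /x/, /ʒ/, /m/, /ð/ cannot be parsed into a legal (C)V syllable (no codas are permitted; onsets are limited to one consonant).
Inserting the epenthetic vowel yields /t/ → /te/, /x/ → /xe/, /ʒ/ → /ʒe/, /m/ → /me/, /ð/ → /ðe/.

tekuxeʒɔʒemeðe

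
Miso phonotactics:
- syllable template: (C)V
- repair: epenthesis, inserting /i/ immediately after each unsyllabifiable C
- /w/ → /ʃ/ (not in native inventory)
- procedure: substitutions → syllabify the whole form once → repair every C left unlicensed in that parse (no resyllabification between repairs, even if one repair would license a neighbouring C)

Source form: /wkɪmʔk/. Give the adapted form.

Substitution: /w/ → /ʃ/, giving /ʃkɪmʔk/.
Syllabifying with onset maximization leaves /ʃ/, /m/, /ʔ/, /k/ stranded (no codas are permitted; onsets are limited to one consonant).
Each unlicensed consonant becomes the onset of a new syllable: /ʃ/ → /ʃi/, /m/ → /mi/, /ʔ/ → /ʔi/, /k/ → /ki/.

ʃikɪmiʔiki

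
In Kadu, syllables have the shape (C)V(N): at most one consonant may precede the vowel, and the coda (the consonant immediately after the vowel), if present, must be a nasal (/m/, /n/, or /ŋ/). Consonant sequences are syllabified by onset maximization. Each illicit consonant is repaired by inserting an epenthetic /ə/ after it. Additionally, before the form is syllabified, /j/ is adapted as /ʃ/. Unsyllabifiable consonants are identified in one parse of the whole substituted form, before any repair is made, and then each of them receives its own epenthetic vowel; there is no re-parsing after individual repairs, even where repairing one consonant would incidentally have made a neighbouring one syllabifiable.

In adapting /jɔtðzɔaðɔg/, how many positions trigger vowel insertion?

3

After substitution the input is /ʃɔtðzɔaðɔg/.
The unsyllabifiable consonants are /t/, /ð/, /g/; each receives one epenthetic vowel.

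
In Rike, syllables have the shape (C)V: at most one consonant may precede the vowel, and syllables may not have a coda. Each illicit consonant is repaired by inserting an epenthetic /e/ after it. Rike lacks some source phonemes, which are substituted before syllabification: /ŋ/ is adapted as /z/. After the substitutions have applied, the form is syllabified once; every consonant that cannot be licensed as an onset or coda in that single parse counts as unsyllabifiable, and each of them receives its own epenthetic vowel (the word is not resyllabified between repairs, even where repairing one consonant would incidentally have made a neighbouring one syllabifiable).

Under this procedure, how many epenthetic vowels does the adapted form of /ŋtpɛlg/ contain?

After substitution the input is /ztpɛlg/.
The unsyllabifiable consonants are /z/, /t/, /l/, /g/; each receives one epenthetic vowel.

4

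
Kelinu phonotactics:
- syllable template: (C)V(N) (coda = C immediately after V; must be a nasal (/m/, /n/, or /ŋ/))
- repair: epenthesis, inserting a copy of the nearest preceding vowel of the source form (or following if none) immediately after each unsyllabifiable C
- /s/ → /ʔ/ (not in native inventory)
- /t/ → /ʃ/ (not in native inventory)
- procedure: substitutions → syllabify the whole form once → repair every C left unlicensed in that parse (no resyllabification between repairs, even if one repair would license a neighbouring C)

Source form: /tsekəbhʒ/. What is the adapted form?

ʃeʔekəbəhəʒə

Substitution: /t/ → /ʃ/, /s/ → /ʔ/, giving /ʃʔekəbhʒ/.
The consonants /ʃ/, /b/, /h/, /ʒ/ cannot be parsed into a legal (C)V(N) syllable (only a nasal (/m/, /n/, or /ŋ/) is licensed in coda position; onsets are limited to one consonant).
Epenthesis after each stranded consonant: /ʃ/ → /ʃe/, /b/ → /bə/, /h/ → /hə/, /ʒ/ → /ʒə/.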